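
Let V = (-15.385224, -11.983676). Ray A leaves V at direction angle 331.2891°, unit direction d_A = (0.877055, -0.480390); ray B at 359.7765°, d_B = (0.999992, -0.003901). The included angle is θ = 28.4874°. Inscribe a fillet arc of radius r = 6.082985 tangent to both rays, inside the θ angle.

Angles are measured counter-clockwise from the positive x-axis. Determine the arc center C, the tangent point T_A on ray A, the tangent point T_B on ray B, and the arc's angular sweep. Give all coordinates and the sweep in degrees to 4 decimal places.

bisector direction at 345.5328° = (0.968291,-0.249826)
center distance |VC| = r/sin(θ/2) = 6.082985/sin(14.2437°) = 24.722886
C = V + |VC|·bis = (8.5537,-18.1601)
T_A = V + ((C−V)·d_A)·d_A = V + 23.9629·d_A = (5.6315,-23.4952)
T_B = V + ((C−V)·d_B)·d_B = V + 23.9629·d_B = (8.5774,-12.0772)
sweep = 180° − θ = 151.5126°

center=(8.5537,-18.1601) T_A=(5.6315,-23.4952) T_B=(8.5774,-12.0772) sweep=151.5126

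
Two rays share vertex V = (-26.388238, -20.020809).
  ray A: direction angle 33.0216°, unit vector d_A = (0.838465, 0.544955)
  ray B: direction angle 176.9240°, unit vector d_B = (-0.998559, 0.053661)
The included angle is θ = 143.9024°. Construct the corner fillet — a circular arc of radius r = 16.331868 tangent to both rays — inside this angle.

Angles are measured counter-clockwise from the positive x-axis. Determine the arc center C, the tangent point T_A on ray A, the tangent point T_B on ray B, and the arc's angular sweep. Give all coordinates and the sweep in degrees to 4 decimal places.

bisector direction at 104.9728° = (-0.258360,0.966049)
center distance |VC| = r/sin(θ/2) = 16.331868/sin(71.9512°) = 17.177102
C = V + |VC|·bis = (-30.8261,-3.4269)
T_A = V + ((C−V)·d_A)·d_A = V + 5.3219·d_A = (-21.9260,-17.1206)
T_B = V + ((C−V)·d_B)·d_B = V + 5.3219·d_B = (-31.7025,-19.7352)
sweep = 180° − θ = 36.0976°

center=(-30.8261,-3.4269) T_A=(-21.9260,-17.1206) T_B=(-31.7025,-19.7352) sweep=36.0976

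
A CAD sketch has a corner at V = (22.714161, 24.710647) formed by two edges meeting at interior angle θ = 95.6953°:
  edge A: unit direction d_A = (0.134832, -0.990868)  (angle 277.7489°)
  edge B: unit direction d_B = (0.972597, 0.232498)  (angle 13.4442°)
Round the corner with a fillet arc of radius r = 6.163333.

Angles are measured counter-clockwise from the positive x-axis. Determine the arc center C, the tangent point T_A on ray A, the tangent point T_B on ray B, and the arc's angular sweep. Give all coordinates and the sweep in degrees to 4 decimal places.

bisector direction at 325.5965° = (0.825079,-0.565017)
center distance |VC| = r/sin(θ/2) = 6.163333/sin(47.8477°) = 8.313516
C = V + |VC|·bis = (29.5735,20.0134)
T_A = V + ((C−V)·d_A)·d_A = V + 5.5792·d_A = (23.4664,19.1824)
T_B = V + ((C−V)·d_B)·d_B = V + 5.5792·d_B = (28.1405,26.0078)
sweep = 180° − θ = 84.3047°

center=(29.5735,20.0134) T_A=(23.4664,19.1824) T_B=(28.1405,26.0078) sweep=84.3047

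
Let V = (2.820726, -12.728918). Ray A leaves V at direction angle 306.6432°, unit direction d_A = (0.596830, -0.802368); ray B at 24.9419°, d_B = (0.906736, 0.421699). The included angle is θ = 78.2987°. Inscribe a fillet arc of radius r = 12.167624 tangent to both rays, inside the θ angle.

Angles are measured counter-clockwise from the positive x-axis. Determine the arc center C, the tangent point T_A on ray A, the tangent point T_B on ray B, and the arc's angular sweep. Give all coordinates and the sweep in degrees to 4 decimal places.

center=(21.5038,-17.4591) T_A=(11.7409,-24.7211) T_B=(16.3727,-6.4262) sweep=101.7013

bisector direction at 345.7925° = (0.969413,-0.245433)
center distance |VC| = r/sin(θ/2) = 12.167624/sin(39.1493°) = 19.272574
C = V + |VC|·bis = (21.5038,-17.4591)
T_A = V + ((C−V)·d_A)·d_A = V + 14.9459·d_A = (11.7409,-24.7211)
T_B = V + ((C−V)·d_B)·d_B = V + 14.9459·d_B = (16.3727,-6.4262)
sweep = 180° − θ = 101.7013°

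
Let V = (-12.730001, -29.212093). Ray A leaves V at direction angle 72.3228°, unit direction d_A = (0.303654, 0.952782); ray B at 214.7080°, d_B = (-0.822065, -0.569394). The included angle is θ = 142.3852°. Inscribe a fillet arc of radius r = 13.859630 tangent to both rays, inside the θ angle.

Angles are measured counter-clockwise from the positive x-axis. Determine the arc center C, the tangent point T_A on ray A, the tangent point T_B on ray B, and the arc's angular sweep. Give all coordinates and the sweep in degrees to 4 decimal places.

bisector direction at 143.5154° = (-0.804017,0.594607)
center distance |VC| = r/sin(θ/2) = 13.859630/sin(71.1926°) = 14.641367
C = V + |VC|·bis = (-24.5019,-20.5062)
T_A = V + ((C−V)·d_A)·d_A = V + 4.7202·d_A = (-11.2967,-24.7148)
T_B = V + ((C−V)·d_B)·d_B = V + 4.7202·d_B = (-16.6103,-31.8997)
sweep = 180° − θ = 37.6148°

center=(-24.5019,-20.5062) T_A=(-11.2967,-24.7148) T_B=(-16.6103,-31.8997) sweep=37.6148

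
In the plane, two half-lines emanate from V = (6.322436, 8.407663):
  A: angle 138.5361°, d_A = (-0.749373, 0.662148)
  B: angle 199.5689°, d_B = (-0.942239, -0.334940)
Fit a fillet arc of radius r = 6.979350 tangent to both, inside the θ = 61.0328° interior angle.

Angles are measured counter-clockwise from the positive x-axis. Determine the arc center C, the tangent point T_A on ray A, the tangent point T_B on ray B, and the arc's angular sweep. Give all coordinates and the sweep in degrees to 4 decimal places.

center=(-7.1721,11.0179) T_A=(-2.5508,16.2480) T_B=(-4.8345,4.4417) sweep=118.9672

bisector direction at 169.0525° = (-0.981802,0.189909)
center distance |VC| = r/sin(θ/2) = 6.979350/sin(30.5164°) = 13.744696
C = V + |VC|·bis = (-7.1721,11.0179)
T_A = V + ((C−V)·d_A)·d_A = V + 11.8408·d_A = (-2.5508,16.2480)
T_B = V + ((C−V)·d_B)·d_B = V + 11.8408·d_B = (-4.8345,4.4417)
sweep = 180° − θ = 118.9672°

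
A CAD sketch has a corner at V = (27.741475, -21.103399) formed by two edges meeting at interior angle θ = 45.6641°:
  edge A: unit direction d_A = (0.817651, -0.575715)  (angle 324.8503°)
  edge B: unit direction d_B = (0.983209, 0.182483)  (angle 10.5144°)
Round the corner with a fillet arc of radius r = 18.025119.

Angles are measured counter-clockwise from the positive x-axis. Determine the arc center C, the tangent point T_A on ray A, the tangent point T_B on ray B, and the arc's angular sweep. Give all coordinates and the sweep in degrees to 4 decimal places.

center=(73.1249,-31.0132) T_A=(62.7476,-45.7515) T_B=(69.8356,-13.2908) sweep=134.3359

bisector direction at 347.6824° = (0.976980,-0.213331)
center distance |VC| = r/sin(θ/2) = 18.025119/sin(22.8320°) = 46.452757
C = V + |VC|·bis = (73.1249,-31.0132)
T_A = V + ((C−V)·d_A)·d_A = V + 42.8130·d_A = (62.7476,-45.7515)
T_B = V + ((C−V)·d_B)·d_B = V + 42.8130·d_B = (69.8356,-13.2908)
sweep = 180° − θ = 134.3359°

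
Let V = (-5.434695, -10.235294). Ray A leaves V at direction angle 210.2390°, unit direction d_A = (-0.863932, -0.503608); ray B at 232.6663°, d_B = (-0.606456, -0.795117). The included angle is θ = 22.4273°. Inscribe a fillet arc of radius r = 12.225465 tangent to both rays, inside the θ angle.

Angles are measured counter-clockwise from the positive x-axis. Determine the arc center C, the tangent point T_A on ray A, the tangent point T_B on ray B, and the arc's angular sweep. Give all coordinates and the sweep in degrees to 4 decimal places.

bisector direction at 221.4527° = (-0.749503,-0.662001)
center distance |VC| = r/sin(θ/2) = 12.225465/sin(11.2136°) = 62.866189
C = V + |VC|·bis = (-52.5531,-51.8528)
T_A = V + ((C−V)·d_A)·d_A = V + 61.6660·d_A = (-58.7099,-41.2908)
T_B = V + ((C−V)·d_B)·d_B = V + 61.6660·d_B = (-42.8324,-59.2670)
sweep = 180° − θ = 157.5727°

center=(-52.5531,-51.8528) T_A=(-58.7099,-41.2908) T_B=(-42.8324,-59.2670) sweep=157.5727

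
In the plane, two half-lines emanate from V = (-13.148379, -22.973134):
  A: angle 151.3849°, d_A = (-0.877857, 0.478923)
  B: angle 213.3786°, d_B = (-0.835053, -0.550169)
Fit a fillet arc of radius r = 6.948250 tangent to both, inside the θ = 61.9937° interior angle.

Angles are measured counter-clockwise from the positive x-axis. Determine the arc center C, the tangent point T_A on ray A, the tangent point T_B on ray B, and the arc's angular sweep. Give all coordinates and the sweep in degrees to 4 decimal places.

bisector direction at 182.3817° = (-0.999136,-0.041557)
center distance |VC| = r/sin(θ/2) = 6.948250/sin(30.9968°) = 13.491985
C = V + |VC|·bis = (-26.6287,-23.5338)
T_A = V + ((C−V)·d_A)·d_A = V + 11.5653·d_A = (-23.3010,-17.4343)
T_B = V + ((C−V)·d_B)·d_B = V + 11.5653·d_B = (-22.8060,-29.3360)
sweep = 180° − θ = 118.0063°

center=(-26.6287,-23.5338) T_A=(-23.3010,-17.4343) T_B=(-22.8060,-29.3360) sweep=118.0063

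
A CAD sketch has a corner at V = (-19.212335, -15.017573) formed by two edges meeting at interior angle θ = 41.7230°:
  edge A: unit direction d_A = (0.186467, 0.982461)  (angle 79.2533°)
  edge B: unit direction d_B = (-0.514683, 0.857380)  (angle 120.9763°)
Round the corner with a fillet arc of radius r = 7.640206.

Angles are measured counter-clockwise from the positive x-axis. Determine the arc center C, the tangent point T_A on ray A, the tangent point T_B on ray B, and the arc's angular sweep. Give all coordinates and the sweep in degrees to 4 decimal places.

bisector direction at 100.1148° = (-0.175621,0.984458)
center distance |VC| = r/sin(θ/2) = 7.640206/sin(20.8615°) = 21.454613
C = V + |VC|·bis = (-22.9802,6.1036)
T_A = V + ((C−V)·d_A)·d_A = V + 20.0481·d_A = (-15.4740,4.6789)
T_B = V + ((C−V)·d_B)·d_B = V + 20.0481·d_B = (-29.5308,2.1713)
sweep = 180° − θ = 138.2770°

center=(-22.9802,6.1036) T_A=(-15.4740,4.6789) T_B=(-29.5308,2.1713) sweep=138.2770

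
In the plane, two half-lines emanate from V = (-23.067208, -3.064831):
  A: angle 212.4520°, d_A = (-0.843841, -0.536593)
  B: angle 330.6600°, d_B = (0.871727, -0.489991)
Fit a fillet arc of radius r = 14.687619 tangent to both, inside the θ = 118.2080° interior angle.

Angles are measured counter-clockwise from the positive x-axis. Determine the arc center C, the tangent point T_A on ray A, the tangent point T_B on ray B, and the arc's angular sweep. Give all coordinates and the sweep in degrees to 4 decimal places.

center=(-22.6024,-20.1749) T_A=(-30.4837,-7.7809) T_B=(-15.4056,-7.3713) sweep=61.7920

bisector direction at 271.5560° = (0.027154,-0.999631)
center distance |VC| = r/sin(θ/2) = 14.687619/sin(59.1040°) = 17.116427
C = V + |VC|·bis = (-22.6024,-20.1749)
T_A = V + ((C−V)·d_A)·d_A = V + 8.7890·d_A = (-30.4837,-7.7809)
T_B = V + ((C−V)·d_B)·d_B = V + 8.7890·d_B = (-15.4056,-7.3713)
sweep = 180° − θ = 61.7920°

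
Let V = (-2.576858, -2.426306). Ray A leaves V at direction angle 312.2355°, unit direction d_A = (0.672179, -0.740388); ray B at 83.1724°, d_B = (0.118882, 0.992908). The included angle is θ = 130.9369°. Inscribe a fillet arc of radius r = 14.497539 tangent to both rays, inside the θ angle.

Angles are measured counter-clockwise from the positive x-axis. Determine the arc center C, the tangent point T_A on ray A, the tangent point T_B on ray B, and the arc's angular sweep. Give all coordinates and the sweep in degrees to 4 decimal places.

center=(12.6045,2.4198) T_A=(1.8707,-7.3251) T_B=(-1.7903,4.1433) sweep=49.0631

bisector direction at 17.7040° = (0.952641,0.304099)
center distance |VC| = r/sin(θ/2) = 14.497539/sin(65.4685°) = 15.936041
C = V + |VC|·bis = (12.6045,2.4198)
T_A = V + ((C−V)·d_A)·d_A = V + 6.6166·d_A = (1.8707,-7.3251)
T_B = V + ((C−V)·d_B)·d_B = V + 6.6166·d_B = (-1.7903,4.1433)
sweep = 180° − θ = 49.0631°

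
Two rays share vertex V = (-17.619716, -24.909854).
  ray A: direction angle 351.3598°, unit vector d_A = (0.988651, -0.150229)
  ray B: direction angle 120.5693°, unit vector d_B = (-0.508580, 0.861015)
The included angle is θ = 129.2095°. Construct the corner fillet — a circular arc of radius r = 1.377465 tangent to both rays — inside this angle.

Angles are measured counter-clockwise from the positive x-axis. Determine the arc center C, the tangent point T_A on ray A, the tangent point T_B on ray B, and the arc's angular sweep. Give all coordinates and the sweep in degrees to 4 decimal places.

bisector direction at 55.9646° = (0.559706,0.828691)
center distance |VC| = r/sin(θ/2) = 1.377465/sin(64.6047°) = 1.524806
C = V + |VC|·bis = (-16.7663,-23.6463)
T_A = V + ((C−V)·d_A)·d_A = V + 0.6539·d_A = (-16.9732,-25.0081)
T_B = V + ((C−V)·d_B)·d_B = V + 0.6539·d_B = (-17.9523,-24.3468)
sweep = 180° − θ = 50.7905°

center=(-16.7663,-23.6463) T_A=(-16.9732,-25.0081) T_B=(-17.9523,-24.3468) sweep=50.7905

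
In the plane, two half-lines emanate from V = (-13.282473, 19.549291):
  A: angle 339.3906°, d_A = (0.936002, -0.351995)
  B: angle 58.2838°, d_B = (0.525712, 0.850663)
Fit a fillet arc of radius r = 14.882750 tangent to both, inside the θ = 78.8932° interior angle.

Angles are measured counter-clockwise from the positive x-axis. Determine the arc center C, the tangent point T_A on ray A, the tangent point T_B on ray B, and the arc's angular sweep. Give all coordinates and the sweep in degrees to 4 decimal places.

bisector direction at 18.8372° = (0.946440,0.322880)
center distance |VC| = r/sin(θ/2) = 14.882750/sin(39.4466°) = 23.424167
C = V + |VC|·bis = (8.8871,27.1125)
T_A = V + ((C−V)·d_A)·d_A = V + 18.0885·d_A = (3.6484,13.1822)
T_B = V + ((C−V)·d_B)·d_B = V + 18.0885·d_B = (-3.7731,34.9365)
sweep = 180° − θ = 101.1068°

center=(8.8871,27.1125) T_A=(3.6484,13.1822) T_B=(-3.7731,34.9365) sweep=101.1068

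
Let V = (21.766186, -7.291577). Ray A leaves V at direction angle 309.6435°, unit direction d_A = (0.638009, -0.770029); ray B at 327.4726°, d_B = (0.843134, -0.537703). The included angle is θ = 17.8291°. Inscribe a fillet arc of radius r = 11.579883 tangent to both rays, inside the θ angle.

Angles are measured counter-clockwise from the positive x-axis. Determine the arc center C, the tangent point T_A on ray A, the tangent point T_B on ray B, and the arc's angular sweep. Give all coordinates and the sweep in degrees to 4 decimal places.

bisector direction at 318.5580° = (0.749627,-0.661861)
center distance |VC| = r/sin(θ/2) = 11.579883/sin(8.9146°) = 74.727595
C = V + |VC|·bis = (77.7840,-56.7508)
T_A = V + ((C−V)·d_A)·d_A = V + 73.8249·d_A = (68.8671,-64.1389)
T_B = V + ((C−V)·d_B)·d_B = V + 73.8249·d_B = (84.0105,-46.9875)
sweep = 180° − θ = 162.1709°

center=(77.7840,-56.7508) T_A=(68.8671,-64.1389) T_B=(84.0105,-46.9875) sweep=162.1709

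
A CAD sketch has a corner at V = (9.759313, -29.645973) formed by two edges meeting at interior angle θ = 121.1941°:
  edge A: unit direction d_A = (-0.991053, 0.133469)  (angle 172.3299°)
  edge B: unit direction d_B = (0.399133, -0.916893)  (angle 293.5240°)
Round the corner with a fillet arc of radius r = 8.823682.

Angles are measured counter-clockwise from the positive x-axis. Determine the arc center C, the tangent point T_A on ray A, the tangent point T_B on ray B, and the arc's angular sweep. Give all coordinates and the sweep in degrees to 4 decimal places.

center=(3.6536,-37.7270) T_A=(4.8313,-28.9823) T_B=(11.7440,-34.2052) sweep=58.8059

bisector direction at 232.9270° = (-0.602833,-0.797868)
center distance |VC| = r/sin(θ/2) = 8.823682/sin(60.5971°) = 10.128327
C = V + |VC|·bis = (3.6536,-37.7270)
T_A = V + ((C−V)·d_A)·d_A = V + 4.9725·d_A = (4.8313,-28.9823)
T_B = V + ((C−V)·d_B)·d_B = V + 4.9725·d_B = (11.7440,-34.2052)
sweep = 180° − θ = 58.8059°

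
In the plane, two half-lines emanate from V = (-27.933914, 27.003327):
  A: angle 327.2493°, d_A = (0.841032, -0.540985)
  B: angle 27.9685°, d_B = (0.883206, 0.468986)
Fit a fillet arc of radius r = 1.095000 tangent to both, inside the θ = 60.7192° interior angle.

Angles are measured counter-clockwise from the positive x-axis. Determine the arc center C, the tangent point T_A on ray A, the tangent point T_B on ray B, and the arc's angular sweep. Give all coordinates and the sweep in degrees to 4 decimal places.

center=(-25.7693,26.9129) T_A=(-26.3617,25.9920) T_B=(-26.2828,27.8801) sweep=119.2808

bisector direction at 357.6089° = (0.999129,-0.041720)
center distance |VC| = r/sin(θ/2) = 1.095000/sin(30.3596°) = 2.166492
C = V + |VC|·bis = (-25.7693,26.9129)
T_A = V + ((C−V)·d_A)·d_A = V + 1.8694·d_A = (-26.3617,25.9920)
T_B = V + ((C−V)·d_B)·d_B = V + 1.8694·d_B = (-26.2828,27.8801)
sweep = 180° − θ = 119.2808°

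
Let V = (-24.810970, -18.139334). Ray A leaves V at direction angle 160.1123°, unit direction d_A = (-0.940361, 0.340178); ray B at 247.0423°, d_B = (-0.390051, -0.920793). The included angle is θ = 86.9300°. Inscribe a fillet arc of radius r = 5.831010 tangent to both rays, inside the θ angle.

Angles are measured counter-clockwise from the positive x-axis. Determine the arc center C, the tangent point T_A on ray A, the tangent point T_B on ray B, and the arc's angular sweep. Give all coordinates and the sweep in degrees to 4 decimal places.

center=(-32.5798,-21.5298) T_A=(-30.5962,-16.0465) T_B=(-27.2106,-23.8042) sweep=93.0700

bisector direction at 203.5773° = (-0.916521,-0.399986)
center distance |VC| = r/sin(θ/2) = 5.831010/sin(43.4650°) = 8.476398
C = V + |VC|·bis = (-32.5798,-21.5298)
T_A = V + ((C−V)·d_A)·d_A = V + 6.1521·d_A = (-30.5962,-16.0465)
T_B = V + ((C−V)·d_B)·d_B = V + 6.1521·d_B = (-27.2106,-23.8042)
sweep = 180° − θ = 93.0700°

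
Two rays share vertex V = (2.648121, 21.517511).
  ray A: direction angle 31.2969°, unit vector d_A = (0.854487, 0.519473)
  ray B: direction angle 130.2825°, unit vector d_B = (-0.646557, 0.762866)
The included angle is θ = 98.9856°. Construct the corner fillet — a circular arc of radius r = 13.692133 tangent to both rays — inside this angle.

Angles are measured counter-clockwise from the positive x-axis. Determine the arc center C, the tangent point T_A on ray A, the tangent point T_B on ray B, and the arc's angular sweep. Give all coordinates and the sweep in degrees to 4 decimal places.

bisector direction at 80.7897° = (0.160059,0.987108)
center distance |VC| = r/sin(θ/2) = 13.692133/sin(49.4928°) = 18.008279
C = V + |VC|·bis = (5.5305,39.2936)
T_A = V + ((C−V)·d_A)·d_A = V + 11.6972·d_A = (12.6432,27.5939)
T_B = V + ((C−V)·d_B)·d_B = V + 11.6972·d_B = (-4.9148,30.4409)
sweep = 180° − θ = 81.0144°

center=(5.5305,39.2936) T_A=(12.6432,27.5939) T_B=(-4.9148,30.4409) sweep=81.0144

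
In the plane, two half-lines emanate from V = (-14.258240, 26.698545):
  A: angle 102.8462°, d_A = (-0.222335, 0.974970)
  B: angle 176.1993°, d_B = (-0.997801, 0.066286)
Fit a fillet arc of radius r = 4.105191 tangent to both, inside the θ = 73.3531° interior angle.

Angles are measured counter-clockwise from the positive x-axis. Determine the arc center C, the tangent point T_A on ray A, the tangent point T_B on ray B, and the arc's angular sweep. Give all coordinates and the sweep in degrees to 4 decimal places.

center=(-19.4862,31.1601) T_A=(-15.4838,32.0728) T_B=(-19.7584,27.0639) sweep=106.6469

bisector direction at 139.5228° = (-0.760664,0.649146)
center distance |VC| = r/sin(θ/2) = 4.105191/sin(36.6765°) = 6.872948
C = V + |VC|·bis = (-19.4862,31.1601)
T_A = V + ((C−V)·d_A)·d_A = V + 5.5122·d_A = (-15.4838,32.0728)
T_B = V + ((C−V)·d_B)·d_B = V + 5.5122·d_B = (-19.7584,27.0639)
sweep = 180° − θ = 106.6469°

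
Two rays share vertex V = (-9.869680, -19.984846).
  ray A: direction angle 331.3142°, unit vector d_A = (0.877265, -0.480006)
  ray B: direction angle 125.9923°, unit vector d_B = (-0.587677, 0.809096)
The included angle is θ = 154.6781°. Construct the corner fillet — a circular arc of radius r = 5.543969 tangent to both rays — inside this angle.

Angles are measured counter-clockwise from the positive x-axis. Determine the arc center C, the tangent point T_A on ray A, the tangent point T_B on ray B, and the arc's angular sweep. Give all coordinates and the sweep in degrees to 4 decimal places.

bisector direction at 48.6533° = (0.660614,0.750725)
center distance |VC| = r/sin(θ/2) = 5.543969/sin(77.3391°) = 5.682135
C = V + |VC|·bis = (-6.1160,-15.7191)
T_A = V + ((C−V)·d_A)·d_A = V + 1.2454·d_A = (-8.7771,-20.5827)
T_B = V + ((C−V)·d_B)·d_B = V + 1.2454·d_B = (-10.6016,-18.9772)
sweep = 180° − θ = 25.3219°

center=(-6.1160,-15.7191) T_A=(-8.7771,-20.5827) T_B=(-10.6016,-18.9772) sweep=25.3219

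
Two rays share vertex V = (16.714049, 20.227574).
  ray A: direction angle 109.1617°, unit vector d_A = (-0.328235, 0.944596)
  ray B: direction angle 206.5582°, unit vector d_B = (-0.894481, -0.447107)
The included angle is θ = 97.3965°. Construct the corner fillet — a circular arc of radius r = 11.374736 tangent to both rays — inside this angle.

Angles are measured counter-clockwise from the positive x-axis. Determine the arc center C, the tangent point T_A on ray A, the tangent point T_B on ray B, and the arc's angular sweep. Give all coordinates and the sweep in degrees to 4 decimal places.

bisector direction at 157.8599° = (-0.926265,0.376872)
center distance |VC| = r/sin(θ/2) = 11.374736/sin(48.6983°) = 15.141201
C = V + |VC|·bis = (2.6893,25.9339)
T_A = V + ((C−V)·d_A)·d_A = V + 9.9936·d_A = (13.4338,29.6675)
T_B = V + ((C−V)·d_B)·d_B = V + 9.9936·d_B = (7.7750,15.7594)
sweep = 180° − θ = 82.6035°

center=(2.6893,25.9339) T_A=(13.4338,29.6675) T_B=(7.7750,15.7594) sweep=82.6035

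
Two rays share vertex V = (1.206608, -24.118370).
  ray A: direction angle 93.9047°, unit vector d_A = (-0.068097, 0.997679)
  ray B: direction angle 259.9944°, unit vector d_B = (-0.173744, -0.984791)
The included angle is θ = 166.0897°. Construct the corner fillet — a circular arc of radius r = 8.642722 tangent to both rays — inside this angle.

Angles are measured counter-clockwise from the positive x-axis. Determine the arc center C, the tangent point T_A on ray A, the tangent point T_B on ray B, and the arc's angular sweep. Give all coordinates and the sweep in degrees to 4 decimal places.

center=(-7.4878,-23.6550) T_A=(1.1348,-23.0665) T_B=(1.0234,-25.1567) sweep=13.9103

bisector direction at 176.9496° = (-0.998583,0.053215)
center distance |VC| = r/sin(θ/2) = 8.642722/sin(83.0448°) = 8.706793
C = V + |VC|·bis = (-7.4878,-23.6550)
T_A = V + ((C−V)·d_A)·d_A = V + 1.0543·d_A = (1.1348,-23.0665)
T_B = V + ((C−V)·d_B)·d_B = V + 1.0543·d_B = (1.0234,-25.1567)
sweep = 180° − θ = 13.9103°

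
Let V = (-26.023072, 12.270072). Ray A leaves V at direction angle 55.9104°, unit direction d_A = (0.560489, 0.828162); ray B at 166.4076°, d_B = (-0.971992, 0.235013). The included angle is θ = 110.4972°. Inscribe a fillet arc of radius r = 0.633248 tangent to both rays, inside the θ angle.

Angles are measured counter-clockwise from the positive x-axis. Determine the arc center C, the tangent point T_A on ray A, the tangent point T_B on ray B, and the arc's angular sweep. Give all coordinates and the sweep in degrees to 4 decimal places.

center=(-26.3013,12.9888) T_A=(-25.7768,12.6339) T_B=(-26.4501,12.3733) sweep=69.5028

bisector direction at 111.1590° = (-0.360957,0.932582)
center distance |VC| = r/sin(θ/2) = 0.633248/sin(55.2486°) = 0.770719
C = V + |VC|·bis = (-26.3013,12.9888)
T_A = V + ((C−V)·d_A)·d_A = V + 0.4393·d_A = (-25.7768,12.6339)
T_B = V + ((C−V)·d_B)·d_B = V + 0.4393·d_B = (-26.4501,12.3733)
sweep = 180° − θ = 69.5028°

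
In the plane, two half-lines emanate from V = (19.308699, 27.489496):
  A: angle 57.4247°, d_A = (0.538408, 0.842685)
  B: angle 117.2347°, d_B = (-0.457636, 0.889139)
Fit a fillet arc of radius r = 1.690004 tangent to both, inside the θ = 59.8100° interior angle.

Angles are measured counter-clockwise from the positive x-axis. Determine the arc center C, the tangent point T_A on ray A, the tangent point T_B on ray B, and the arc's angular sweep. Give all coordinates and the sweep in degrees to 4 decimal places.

center=(19.4666,30.8756) T_A=(20.8908,29.9657) T_B=(17.9640,30.1022) sweep=120.1900

bisector direction at 87.3297° = (0.046589,0.998914)
center distance |VC| = r/sin(θ/2) = 1.690004/sin(29.9050°) = 3.389747
C = V + |VC|·bis = (19.4666,30.8756)
T_A = V + ((C−V)·d_A)·d_A = V + 2.9384·d_A = (20.8908,29.9657)
T_B = V + ((C−V)·d_B)·d_B = V + 2.9384·d_B = (17.9640,30.1022)
sweep = 180° − θ = 120.1900°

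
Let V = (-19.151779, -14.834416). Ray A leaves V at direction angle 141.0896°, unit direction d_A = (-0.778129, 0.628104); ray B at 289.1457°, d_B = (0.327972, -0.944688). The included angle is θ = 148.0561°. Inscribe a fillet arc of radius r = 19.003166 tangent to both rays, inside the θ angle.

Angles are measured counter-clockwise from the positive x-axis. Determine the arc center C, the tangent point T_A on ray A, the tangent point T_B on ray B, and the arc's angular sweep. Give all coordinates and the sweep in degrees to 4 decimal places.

center=(-35.3200,-26.2051) T_A=(-23.3840,-11.4182) T_B=(-17.3679,-19.9726) sweep=31.9439

bisector direction at 215.1176° = (-0.817973,-0.575257)
center distance |VC| = r/sin(θ/2) = 19.003166/sin(74.0280°) = 19.766210
C = V + |VC|·bis = (-35.3200,-26.2051)
T_A = V + ((C−V)·d_A)·d_A = V + 5.4390·d_A = (-23.3840,-11.4182)
T_B = V + ((C−V)·d_B)·d_B = V + 5.4390·d_B = (-17.3679,-19.9726)
sweep = 180° − θ = 31.9439°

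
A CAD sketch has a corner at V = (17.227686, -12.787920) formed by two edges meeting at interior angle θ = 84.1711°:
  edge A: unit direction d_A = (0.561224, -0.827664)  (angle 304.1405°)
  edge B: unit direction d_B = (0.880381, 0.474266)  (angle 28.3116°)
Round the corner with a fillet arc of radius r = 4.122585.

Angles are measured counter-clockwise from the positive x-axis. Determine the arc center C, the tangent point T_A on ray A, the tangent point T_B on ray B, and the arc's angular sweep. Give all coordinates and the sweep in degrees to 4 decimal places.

center=(23.2017,-14.2524) T_A=(19.7896,-16.5661) T_B=(21.2465,-10.6230) sweep=95.8289

bisector direction at 346.2260° = (0.971243,-0.238092)
center distance |VC| = r/sin(θ/2) = 4.122585/sin(42.0855°) = 6.150913
C = V + |VC|·bis = (23.2017,-14.2524)
T_A = V + ((C−V)·d_A)·d_A = V + 4.5649·d_A = (19.7896,-16.5661)
T_B = V + ((C−V)·d_B)·d_B = V + 4.5649·d_B = (21.2465,-10.6230)
sweep = 180° − θ = 95.8289°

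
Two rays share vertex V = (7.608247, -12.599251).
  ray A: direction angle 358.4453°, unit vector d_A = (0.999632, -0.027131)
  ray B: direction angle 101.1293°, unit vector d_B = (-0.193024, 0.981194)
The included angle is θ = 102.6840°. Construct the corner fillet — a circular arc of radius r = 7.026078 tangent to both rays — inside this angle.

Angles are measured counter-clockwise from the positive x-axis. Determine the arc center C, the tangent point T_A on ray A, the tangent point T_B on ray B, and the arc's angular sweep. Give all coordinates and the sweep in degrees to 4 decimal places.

bisector direction at 49.7873° = (0.645627,0.763653)
center distance |VC| = r/sin(θ/2) = 7.026078/sin(51.3420°) = 8.997543
C = V + |VC|·bis = (13.4173,-5.7283)
T_A = V + ((C−V)·d_A)·d_A = V + 5.6205·d_A = (13.2267,-12.7517)
T_B = V + ((C−V)·d_B)·d_B = V + 5.6205·d_B = (6.5234,-7.0845)
sweep = 180° − θ = 77.3160°

center=(13.4173,-5.7283) T_A=(13.2267,-12.7517) T_B=(6.5234,-7.0845) sweep=77.3160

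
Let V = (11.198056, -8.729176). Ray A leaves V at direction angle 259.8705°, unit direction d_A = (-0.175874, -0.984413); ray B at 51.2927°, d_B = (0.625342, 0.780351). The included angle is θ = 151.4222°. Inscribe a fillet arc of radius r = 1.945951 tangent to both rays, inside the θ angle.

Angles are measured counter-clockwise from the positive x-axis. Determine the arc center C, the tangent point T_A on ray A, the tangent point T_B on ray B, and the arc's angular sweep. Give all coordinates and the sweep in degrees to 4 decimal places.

center=(13.0265,-9.5593) T_A=(11.1109,-9.2171) T_B=(11.5080,-8.3424) sweep=28.5778

bisector direction at 335.5816° = (0.910551,-0.413397)
center distance |VC| = r/sin(θ/2) = 1.945951/sin(75.7111°) = 2.008074
C = V + |VC|·bis = (13.0265,-9.5593)
T_A = V + ((C−V)·d_A)·d_A = V + 0.4956·d_A = (11.1109,-9.2171)
T_B = V + ((C−V)·d_B)·d_B = V + 0.4956·d_B = (11.5080,-8.3424)
sweep = 180° − θ = 28.5778°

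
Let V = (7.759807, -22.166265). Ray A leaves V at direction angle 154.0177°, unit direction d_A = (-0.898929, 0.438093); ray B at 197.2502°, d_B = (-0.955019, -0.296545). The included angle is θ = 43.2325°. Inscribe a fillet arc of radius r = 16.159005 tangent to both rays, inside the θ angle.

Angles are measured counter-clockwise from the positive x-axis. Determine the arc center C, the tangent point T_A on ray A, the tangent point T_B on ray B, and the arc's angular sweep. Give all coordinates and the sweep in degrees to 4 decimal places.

center=(-35.9770,-18.8270) T_A=(-28.8978,-4.3012) T_B=(-31.1851,-34.2591) sweep=136.7675

bisector direction at 175.6339° = (-0.997098,0.076128)
center distance |VC| = r/sin(θ/2) = 16.159005/sin(21.6163°) = 43.864063
C = V + |VC|·bis = (-35.9770,-18.8270)
T_A = V + ((C−V)·d_A)·d_A = V + 40.7792·d_A = (-28.8978,-4.3012)
T_B = V + ((C−V)·d_B)·d_B = V + 40.7792·d_B = (-31.1851,-34.2591)
sweep = 180° − θ = 136.7675°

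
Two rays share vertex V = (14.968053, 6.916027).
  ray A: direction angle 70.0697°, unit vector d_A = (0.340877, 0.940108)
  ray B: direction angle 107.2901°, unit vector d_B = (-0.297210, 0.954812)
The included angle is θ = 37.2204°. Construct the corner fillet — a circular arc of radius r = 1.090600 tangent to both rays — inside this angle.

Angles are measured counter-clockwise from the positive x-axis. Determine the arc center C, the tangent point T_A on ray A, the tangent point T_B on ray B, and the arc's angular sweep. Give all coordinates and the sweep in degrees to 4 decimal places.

bisector direction at 88.6799° = (0.023038,0.999735)
center distance |VC| = r/sin(θ/2) = 1.090600/sin(18.6102°) = 3.417437
C = V + |VC|·bis = (15.0468,10.3326)
T_A = V + ((C−V)·d_A)·d_A = V + 3.2387·d_A = (16.0721,9.9608)
T_B = V + ((C−V)·d_B)·d_B = V + 3.2387·d_B = (14.0055,10.0084)
sweep = 180° − θ = 142.7796°

center=(15.0468,10.3326) T_A=(16.0721,9.9608) T_B=(14.0055,10.0084) sweep=142.7796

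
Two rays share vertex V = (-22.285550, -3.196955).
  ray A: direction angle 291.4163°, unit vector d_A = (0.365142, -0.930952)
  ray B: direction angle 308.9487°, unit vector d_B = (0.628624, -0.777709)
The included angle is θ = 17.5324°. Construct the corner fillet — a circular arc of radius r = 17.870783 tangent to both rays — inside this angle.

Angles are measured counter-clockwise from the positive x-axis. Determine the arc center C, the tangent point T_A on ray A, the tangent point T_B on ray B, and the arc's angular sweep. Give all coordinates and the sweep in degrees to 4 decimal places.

bisector direction at 300.1825° = (0.502756,-0.864428)
center distance |VC| = r/sin(θ/2) = 17.870783/sin(8.7662°) = 117.260176
C = V + |VC|·bis = (36.6677,-104.5600)
T_A = V + ((C−V)·d_A)·d_A = V + 115.8904·d_A = (20.0309,-111.0853)
T_B = V + ((C−V)·d_B)·d_B = V + 115.8904·d_B = (50.5660,-93.3260)
sweep = 180° − θ = 162.4676°

center=(36.6677,-104.5600) T_A=(20.0309,-111.0853) T_B=(50.5660,-93.3260) sweep=162.4676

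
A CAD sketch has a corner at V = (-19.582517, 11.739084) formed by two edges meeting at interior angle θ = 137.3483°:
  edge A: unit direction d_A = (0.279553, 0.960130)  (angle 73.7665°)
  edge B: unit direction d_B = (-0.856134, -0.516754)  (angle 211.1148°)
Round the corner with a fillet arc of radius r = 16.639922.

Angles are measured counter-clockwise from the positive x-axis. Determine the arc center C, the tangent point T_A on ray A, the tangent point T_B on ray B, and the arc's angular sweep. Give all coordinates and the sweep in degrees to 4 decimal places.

center=(-33.7430,22.6281) T_A=(-17.7665,17.9764) T_B=(-25.1442,8.3821) sweep=42.6517

bisector direction at 142.4407° = (-0.792722,0.609583)
center distance |VC| = r/sin(θ/2) = 16.639922/sin(68.6741°) = 17.863055
C = V + |VC|·bis = (-33.7430,22.6281)
T_A = V + ((C−V)·d_A)·d_A = V + 6.4963·d_A = (-17.7665,17.9764)
T_B = V + ((C−V)·d_B)·d_B = V + 6.4963·d_B = (-25.1442,8.3821)
sweep = 180° − θ = 42.6517°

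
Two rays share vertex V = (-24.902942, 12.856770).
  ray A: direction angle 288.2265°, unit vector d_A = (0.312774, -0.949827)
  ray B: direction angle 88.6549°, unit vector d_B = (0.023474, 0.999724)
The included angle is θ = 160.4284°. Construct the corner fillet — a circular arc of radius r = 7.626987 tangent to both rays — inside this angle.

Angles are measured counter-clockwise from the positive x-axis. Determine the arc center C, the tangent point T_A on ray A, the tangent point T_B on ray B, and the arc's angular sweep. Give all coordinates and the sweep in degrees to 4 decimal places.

center=(-17.2472,13.9928) T_A=(-24.4915,11.6073) T_B=(-24.8721,14.1719) sweep=19.5716

bisector direction at 8.4407° = (0.989168,0.146786)
center distance |VC| = r/sin(θ/2) = 7.626987/sin(80.2142°) = 7.739598
C = V + |VC|·bis = (-17.2472,13.9928)
T_A = V + ((C−V)·d_A)·d_A = V + 1.3155·d_A = (-24.4915,11.6073)
T_B = V + ((C−V)·d_B)·d_B = V + 1.3155·d_B = (-24.8721,14.1719)
sweep = 180° − θ = 19.5716°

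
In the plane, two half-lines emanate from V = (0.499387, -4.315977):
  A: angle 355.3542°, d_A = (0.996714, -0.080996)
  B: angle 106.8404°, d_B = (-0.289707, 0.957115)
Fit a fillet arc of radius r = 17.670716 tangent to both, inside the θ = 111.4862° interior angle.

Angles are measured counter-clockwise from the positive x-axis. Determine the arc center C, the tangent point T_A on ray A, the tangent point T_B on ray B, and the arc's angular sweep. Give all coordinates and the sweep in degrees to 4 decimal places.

bisector direction at 51.0973° = (0.628000,0.778214)
center distance |VC| = r/sin(θ/2) = 17.670716/sin(55.7431°) = 21.379608
C = V + |VC|·bis = (13.9258,12.3219)
T_A = V + ((C−V)·d_A)·d_A = V + 12.0347·d_A = (12.4945,-5.2907)
T_B = V + ((C−V)·d_B)·d_B = V + 12.0347·d_B = (-2.9871,7.2026)
sweep = 180° − θ = 68.5138°

center=(13.9258,12.3219) T_A=(12.4945,-5.2907) T_B=(-2.9871,7.2026) sweep=68.5138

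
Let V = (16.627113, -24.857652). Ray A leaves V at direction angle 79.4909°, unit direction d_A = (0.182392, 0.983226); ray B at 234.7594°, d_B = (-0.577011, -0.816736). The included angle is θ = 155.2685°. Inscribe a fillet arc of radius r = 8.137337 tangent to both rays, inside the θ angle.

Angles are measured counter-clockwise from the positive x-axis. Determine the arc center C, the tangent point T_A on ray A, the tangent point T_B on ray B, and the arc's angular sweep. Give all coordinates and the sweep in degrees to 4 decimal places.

center=(8.9517,-21.6194) T_A=(16.9525,-23.1036) T_B=(15.5977,-26.3147) sweep=24.7315

bisector direction at 157.1252° = (-0.921356,0.388720)
center distance |VC| = r/sin(θ/2) = 8.137337/sin(77.6342°) = 8.330603
C = V + |VC|·bis = (8.9517,-21.6194)
T_A = V + ((C−V)·d_A)·d_A = V + 1.7840·d_A = (16.9525,-23.1036)
T_B = V + ((C−V)·d_B)·d_B = V + 1.7840·d_B = (15.5977,-26.3147)
sweep = 180° − θ = 24.7315°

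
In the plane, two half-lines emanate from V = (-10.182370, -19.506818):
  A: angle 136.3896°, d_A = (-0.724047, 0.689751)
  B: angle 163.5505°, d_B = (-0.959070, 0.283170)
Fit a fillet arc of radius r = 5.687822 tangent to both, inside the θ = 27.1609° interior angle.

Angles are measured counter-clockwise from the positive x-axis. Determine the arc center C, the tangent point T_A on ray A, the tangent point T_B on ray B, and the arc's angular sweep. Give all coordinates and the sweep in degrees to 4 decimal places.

center=(-31.1538,-7.3843) T_A=(-27.2306,-3.2661) T_B=(-32.7644,-12.8394) sweep=152.8391

bisector direction at 149.9701° = (-0.865764,0.500453)
center distance |VC| = r/sin(θ/2) = 5.687822/sin(13.5805°) = 24.223036
C = V + |VC|·bis = (-31.1538,-7.3843)
T_A = V + ((C−V)·d_A)·d_A = V + 23.5458·d_A = (-27.2306,-3.2661)
T_B = V + ((C−V)·d_B)·d_B = V + 23.5458·d_B = (-32.7644,-12.8394)
sweep = 180° − θ = 152.8391°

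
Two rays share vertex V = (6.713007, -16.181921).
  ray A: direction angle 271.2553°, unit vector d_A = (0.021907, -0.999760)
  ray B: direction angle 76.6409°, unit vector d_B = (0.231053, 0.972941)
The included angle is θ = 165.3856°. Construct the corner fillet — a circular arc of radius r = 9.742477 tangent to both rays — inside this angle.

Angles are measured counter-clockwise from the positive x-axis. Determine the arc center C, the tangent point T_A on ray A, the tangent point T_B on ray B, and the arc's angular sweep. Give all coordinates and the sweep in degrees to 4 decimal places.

center=(16.4805,-17.2175) T_A=(6.7404,-17.4309) T_B=(7.0017,-14.9664) sweep=14.6144

bisector direction at 353.9481° = (0.994427,-0.105429)
center distance |VC| = r/sin(θ/2) = 9.742477/sin(82.6928°) = 9.822249
C = V + |VC|·bis = (16.4805,-17.2175)
T_A = V + ((C−V)·d_A)·d_A = V + 1.2493·d_A = (6.7404,-17.4309)
T_B = V + ((C−V)·d_B)·d_B = V + 1.2493·d_B = (7.0017,-14.9664)
sweep = 180° − θ = 14.6144°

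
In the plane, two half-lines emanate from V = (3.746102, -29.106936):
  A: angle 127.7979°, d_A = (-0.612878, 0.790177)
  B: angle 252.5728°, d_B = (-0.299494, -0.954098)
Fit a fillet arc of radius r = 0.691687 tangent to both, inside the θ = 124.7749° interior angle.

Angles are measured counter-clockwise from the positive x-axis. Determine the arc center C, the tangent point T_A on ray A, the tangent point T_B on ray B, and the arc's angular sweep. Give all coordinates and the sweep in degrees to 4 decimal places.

center=(2.9778,-29.2450) T_A=(3.5244,-28.8211) T_B=(3.6377,-29.4521) sweep=55.2251

bisector direction at 190.1853° = (-0.984241,-0.176833)
center distance |VC| = r/sin(θ/2) = 0.691687/sin(62.3875°) = 0.780595
C = V + |VC|·bis = (2.9778,-29.2450)
T_A = V + ((C−V)·d_A)·d_A = V + 0.3618·d_A = (3.5244,-28.8211)
T_B = V + ((C−V)·d_B)·d_B = V + 0.3618·d_B = (3.6377,-29.4521)
sweep = 180° − θ = 55.2251°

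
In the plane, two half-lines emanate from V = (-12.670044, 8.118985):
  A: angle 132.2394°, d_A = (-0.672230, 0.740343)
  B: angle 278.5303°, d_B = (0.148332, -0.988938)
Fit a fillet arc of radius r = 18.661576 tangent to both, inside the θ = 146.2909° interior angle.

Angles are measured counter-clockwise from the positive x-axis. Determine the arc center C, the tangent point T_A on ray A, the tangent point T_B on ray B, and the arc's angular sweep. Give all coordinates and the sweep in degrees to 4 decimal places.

bisector direction at 205.3849° = (-0.903449,-0.428696)
center distance |VC| = r/sin(θ/2) = 18.661576/sin(73.1454°) = 19.499185
C = V + |VC|·bis = (-30.2866,-0.2402)
T_A = V + ((C−V)·d_A)·d_A = V + 5.6537·d_A = (-16.4706,12.3046)
T_B = V + ((C−V)·d_B)·d_B = V + 5.6537·d_B = (-11.8314,2.5279)
sweep = 180° − θ = 33.7091°

center=(-30.2866,-0.2402) T_A=(-16.4706,12.3046) T_B=(-11.8314,2.5279) sweep=33.7091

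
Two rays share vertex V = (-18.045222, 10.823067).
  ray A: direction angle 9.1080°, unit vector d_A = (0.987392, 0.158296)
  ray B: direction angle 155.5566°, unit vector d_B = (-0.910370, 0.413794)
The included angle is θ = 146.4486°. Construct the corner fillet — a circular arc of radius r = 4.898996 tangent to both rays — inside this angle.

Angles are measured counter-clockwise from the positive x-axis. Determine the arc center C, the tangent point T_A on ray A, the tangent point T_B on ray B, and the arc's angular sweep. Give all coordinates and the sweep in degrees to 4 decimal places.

bisector direction at 82.3323° = (0.133428,0.991059)
center distance |VC| = r/sin(θ/2) = 4.898996/sin(73.2243°) = 5.116755
C = V + |VC|·bis = (-17.3625,15.8941)
T_A = V + ((C−V)·d_A)·d_A = V + 1.4768·d_A = (-16.5870,11.0568)
T_B = V + ((C−V)·d_B)·d_B = V + 1.4768·d_B = (-19.3897,11.4342)
sweep = 180° − θ = 33.5514°

center=(-17.3625,15.8941) T_A=(-16.5870,11.0568) T_B=(-19.3897,11.4342) sweep=33.5514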